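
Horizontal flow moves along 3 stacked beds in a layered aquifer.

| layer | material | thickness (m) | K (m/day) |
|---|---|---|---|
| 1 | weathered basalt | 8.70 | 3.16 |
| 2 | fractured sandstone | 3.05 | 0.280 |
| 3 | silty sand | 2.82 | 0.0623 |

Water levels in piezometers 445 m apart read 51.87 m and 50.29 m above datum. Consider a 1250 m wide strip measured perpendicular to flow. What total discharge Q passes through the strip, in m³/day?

Flow is parallel to layering, so each bed carries its own Darcy discharge and the transmissivities add.
Σ(K_i·b_i) = 3.16×8.70 + 0.280×3.05 + 0.0623×2.82 = 28.52 m²/day.
Hydraulic gradient i = (51.87 − 50.29) / 445 = 1.58 / 445 = 0.003551.
Q = Σ(K_i·b_i) · W · i = 28.52 × 1250 × 0.003551 = 126.6 m³/day.

127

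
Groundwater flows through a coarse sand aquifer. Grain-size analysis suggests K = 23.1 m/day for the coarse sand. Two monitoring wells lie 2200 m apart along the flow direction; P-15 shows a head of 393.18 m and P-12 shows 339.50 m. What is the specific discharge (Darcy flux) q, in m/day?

0.564

Hydraulic gradient i = (393.18 − 339.50) / 2200 = 53.68 / 2200 = 0.02440.
Specific discharge q = K · i = 23.10 × 0.02440 = 0.5636 m/day.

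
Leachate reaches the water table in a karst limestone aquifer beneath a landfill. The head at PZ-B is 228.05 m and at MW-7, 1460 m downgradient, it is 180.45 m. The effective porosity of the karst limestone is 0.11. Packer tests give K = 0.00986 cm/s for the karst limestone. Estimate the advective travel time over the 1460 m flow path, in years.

1.58

Convert K: 0.00986 cm/s × 864 = 8.519 m/day.
Hydraulic gradient i = (228.05 − 180.45) / 1460 = 47.6 / 1460 = 0.03260.
Darcy flux q = K · i = 8.519 × 0.03260 = 0.2777 m/day.
Seepage velocity v = q / n_e = 0.2777 / 0.11 = 2.525 m/day.
Travel time t = L / v = 1460 / 2.525 = 578.2 days = 1.583 years.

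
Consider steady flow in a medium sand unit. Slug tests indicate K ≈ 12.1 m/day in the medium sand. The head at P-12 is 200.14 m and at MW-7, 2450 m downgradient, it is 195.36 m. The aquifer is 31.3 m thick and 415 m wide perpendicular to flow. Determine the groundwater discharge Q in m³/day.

Cross-sectional area A = 415 × 31.3 = 12990 m².
Hydraulic gradient i = (200.14 − 195.36) / 2450 = 4.78 / 2450 = 0.001951.
Darcy's law: Q = K · A · i = 12.10 × 12990 × 0.001951 = 306.6 m³/day.

307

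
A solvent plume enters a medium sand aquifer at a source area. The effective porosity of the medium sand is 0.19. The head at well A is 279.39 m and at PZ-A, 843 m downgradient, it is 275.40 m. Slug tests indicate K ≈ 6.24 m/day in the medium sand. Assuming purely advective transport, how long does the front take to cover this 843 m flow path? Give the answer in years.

Hydraulic gradient i = (279.39 − 275.40) / 843 = 3.99 / 843 = 0.004733.
Darcy flux q = K · i = 6.240 × 0.004733 = 0.02953 m/day.
Seepage velocity v = q / n_e = 0.02953 / 0.19 = 0.1554 m/day.
Travel time t = L / v = 843 / 0.1554 = 5423 days = 14.85 years.

14.8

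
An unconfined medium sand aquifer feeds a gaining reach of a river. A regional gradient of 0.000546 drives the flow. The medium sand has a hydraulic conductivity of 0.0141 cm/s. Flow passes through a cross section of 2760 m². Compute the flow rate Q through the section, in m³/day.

18.4

Convert K: 0.0141 cm/s × 864 = 12.18 m/day.
Hydraulic gradient i = 0.000546.
Darcy's law: Q = K · A · i = 12.18 × 2760 × 0.0005460 = 18.36 m³/day.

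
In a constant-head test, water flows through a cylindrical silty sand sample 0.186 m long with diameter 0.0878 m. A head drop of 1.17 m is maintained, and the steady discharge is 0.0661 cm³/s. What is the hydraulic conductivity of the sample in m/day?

0.150

Cross-sectional area A = π·(d/2)² = π × (0.0878/2)² = 0.006055 m².
Convert discharge: 0.0661 cm³/s = 6.610e-08 m³/s.
Darcy's law rearranged: K = Q·L / (A·Δh) = 6.610e-08 × 0.186 / (0.006055 × 1.17) = 1.736e-06 m/s = 0.1500 m/day.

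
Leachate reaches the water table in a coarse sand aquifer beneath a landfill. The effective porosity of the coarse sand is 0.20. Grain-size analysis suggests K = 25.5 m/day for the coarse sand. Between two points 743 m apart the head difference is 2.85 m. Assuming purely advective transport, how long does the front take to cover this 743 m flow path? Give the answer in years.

4.16

Hydraulic gradient i = Δh / L = 2.85 / 743 = 0.003836.
Darcy flux q = K · i = 25.50 × 0.003836 = 0.09781 m/day.
Seepage velocity v = q / n_e = 0.09781 / 0.20 = 0.4891 m/day.
Travel time t = L / v = 743 / 0.4891 = 1519 days = 4.159 years.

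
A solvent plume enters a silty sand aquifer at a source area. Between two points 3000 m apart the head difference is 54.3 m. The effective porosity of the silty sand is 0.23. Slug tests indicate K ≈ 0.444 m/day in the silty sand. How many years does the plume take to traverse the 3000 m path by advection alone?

235

Hydraulic gradient i = Δh / L = 54.3 / 3000 = 0.01810.
Darcy flux q = K · i = 0.4440 × 0.01810 = 0.008036 m/day.
Seepage velocity v = q / n_e = 0.008036 / 0.23 = 0.03494 m/day.
Travel time t = L / v = 3000 / 0.03494 = 85859 days = 235.1 years.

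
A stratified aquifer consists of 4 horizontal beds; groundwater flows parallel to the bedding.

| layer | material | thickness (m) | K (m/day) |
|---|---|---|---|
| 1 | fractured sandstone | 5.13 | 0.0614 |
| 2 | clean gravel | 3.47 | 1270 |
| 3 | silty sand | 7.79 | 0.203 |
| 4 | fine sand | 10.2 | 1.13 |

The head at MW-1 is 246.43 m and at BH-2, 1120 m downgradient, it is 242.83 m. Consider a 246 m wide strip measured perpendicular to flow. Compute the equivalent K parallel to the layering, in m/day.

166

Flow is parallel to layering, so each bed carries its own Darcy discharge and the transmissivities add.
Σ(K_i·b_i) = 0.0614×5.13 + 1270×3.47 + 0.203×7.79 + 1.13×10.2 = 4420 m²/day.
Total thickness b = 26.59 m, so K_eq = Σ(K_i·b_i)/b = 166.2 m/day.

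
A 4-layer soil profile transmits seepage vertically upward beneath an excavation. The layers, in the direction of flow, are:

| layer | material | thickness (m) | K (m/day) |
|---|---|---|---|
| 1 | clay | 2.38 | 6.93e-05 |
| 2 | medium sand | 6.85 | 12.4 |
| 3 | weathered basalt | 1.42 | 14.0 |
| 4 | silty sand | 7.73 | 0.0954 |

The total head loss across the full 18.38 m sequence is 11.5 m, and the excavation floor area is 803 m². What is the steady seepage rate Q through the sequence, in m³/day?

0.268

Flow is perpendicular to layering, so the layers act in series and the equivalent K is the thickness-weighted harmonic mean.
Total thickness L = 2.38 + 6.85 + 1.42 + 7.73 = 18.38 m.
Σ(b_i/K_i) = 2.38/6.93e-05 + 6.85/12.4 + 1.42/14.0 + 7.73/0.0954 = 34425 d.
K_eq = L / Σ(b_i/K_i) = 18.38 / 34425 = 0.0005339 m/day.
Q = K_eq · A · (Δh/L) = 0.0005339 × 803 × (11.5/18.38) = 0.2682 m³/day.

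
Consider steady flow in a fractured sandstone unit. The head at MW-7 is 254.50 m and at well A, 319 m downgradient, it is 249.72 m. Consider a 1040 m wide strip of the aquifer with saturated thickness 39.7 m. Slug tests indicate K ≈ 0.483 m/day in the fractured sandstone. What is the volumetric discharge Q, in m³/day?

299

Cross-sectional area A = 1040 × 39.7 = 41288 m².
Hydraulic gradient i = (254.50 − 249.72) / 319 = 4.78 / 319 = 0.01498.
Darcy's law: Q = K · A · i = 0.4830 × 41288 × 0.01498 = 298.8 m³/day.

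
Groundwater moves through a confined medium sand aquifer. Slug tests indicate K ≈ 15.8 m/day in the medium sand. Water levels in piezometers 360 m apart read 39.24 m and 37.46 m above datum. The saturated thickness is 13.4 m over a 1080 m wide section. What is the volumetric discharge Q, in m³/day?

Cross-sectional area A = 1080 × 13.4 = 14472 m².
Hydraulic gradient i = (39.24 − 37.46) / 360 = 1.78 / 360 = 0.004944.
Darcy's law: Q = K · A · i = 15.80 × 14472 × 0.004944 = 1131 m³/day.

1130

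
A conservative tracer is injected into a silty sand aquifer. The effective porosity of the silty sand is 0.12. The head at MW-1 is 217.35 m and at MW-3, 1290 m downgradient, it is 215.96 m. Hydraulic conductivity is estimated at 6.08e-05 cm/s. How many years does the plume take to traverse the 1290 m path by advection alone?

7490

Convert K: 6.08e-05 cm/s × 864 = 0.05253 m/day.
Hydraulic gradient i = (217.35 − 215.96) / 1290 = 1.39 / 1290 = 0.001078.
Darcy flux q = K · i = 0.05253 × 0.001078 = 5.660e-05 m/day.
Seepage velocity v = q / n_e = 5.660e-05 / 0.12 = 0.0004717 m/day.
Travel time t = L / v = 1290 / 0.0004717 = 2.735e+06 days = 7488 years.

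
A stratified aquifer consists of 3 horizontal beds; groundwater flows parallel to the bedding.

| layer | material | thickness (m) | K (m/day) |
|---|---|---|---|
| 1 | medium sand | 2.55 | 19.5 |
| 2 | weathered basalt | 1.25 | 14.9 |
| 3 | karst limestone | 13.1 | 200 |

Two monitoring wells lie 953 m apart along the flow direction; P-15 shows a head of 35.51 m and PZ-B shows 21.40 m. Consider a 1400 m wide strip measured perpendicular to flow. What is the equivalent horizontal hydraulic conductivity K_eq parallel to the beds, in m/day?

159

Flow is parallel to layering, so each bed carries its own Darcy discharge and the transmissivities add.
Σ(K_i·b_i) = 19.5×2.55 + 14.9×1.25 + 200×13.1 = 2688 m²/day.
Total thickness b = 16.90 m, so K_eq = Σ(K_i·b_i)/b = 159.1 m/day.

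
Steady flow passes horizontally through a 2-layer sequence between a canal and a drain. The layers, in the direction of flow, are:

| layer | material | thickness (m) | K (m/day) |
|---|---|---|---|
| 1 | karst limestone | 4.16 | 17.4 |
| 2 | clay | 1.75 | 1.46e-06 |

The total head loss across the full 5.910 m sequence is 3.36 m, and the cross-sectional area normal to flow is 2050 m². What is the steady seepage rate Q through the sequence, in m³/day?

0.00575

Flow is perpendicular to layering, so the layers act in series and the equivalent K is the thickness-weighted harmonic mean.
Total thickness L = 4.16 + 1.75 = 5.910 m.
Σ(b_i/K_i) = 4.16/17.4 + 1.75/1.46e-06 = 1.199e+06 d.
K_eq = L / Σ(b_i/K_i) = 5.910 / 1.199e+06 = 4.931e-06 m/day.
Q = K_eq · A · (Δh/L) = 4.931e-06 × 2050 × (3.36/5.910) = 0.005747 m³/day.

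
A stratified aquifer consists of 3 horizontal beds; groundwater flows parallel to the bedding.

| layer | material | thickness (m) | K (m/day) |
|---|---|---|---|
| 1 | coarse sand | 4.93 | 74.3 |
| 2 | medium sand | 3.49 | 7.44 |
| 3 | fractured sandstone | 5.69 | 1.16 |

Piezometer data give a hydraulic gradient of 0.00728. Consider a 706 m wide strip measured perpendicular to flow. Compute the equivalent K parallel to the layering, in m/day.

Flow is parallel to layering, so each bed carries its own Darcy discharge and the transmissivities add.
Σ(K_i·b_i) = 74.3×4.93 + 7.44×3.49 + 1.16×5.69 = 398.9 m²/day.
Total thickness b = 14.11 m, so K_eq = Σ(K_i·b_i)/b = 28.27 m/day.

28.3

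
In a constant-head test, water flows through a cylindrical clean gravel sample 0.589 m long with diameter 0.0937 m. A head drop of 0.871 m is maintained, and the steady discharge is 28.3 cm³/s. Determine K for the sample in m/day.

Cross-sectional area A = π·(d/2)² = π × (0.0937/2)² = 0.006896 m².
Convert discharge: 28.3 cm³/s = 2.830e-05 m³/s.
Darcy's law rearranged: K = Q·L / (A·Δh) = 2.830e-05 × 0.589 / (0.006896 × 0.871) = 0.002775 m/s = 239.8 m/day.

240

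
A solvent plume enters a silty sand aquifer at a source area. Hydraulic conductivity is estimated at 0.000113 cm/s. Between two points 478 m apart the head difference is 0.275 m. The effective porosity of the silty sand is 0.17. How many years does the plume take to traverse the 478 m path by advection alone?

3960

Convert K: 0.000113 cm/s × 864 = 0.09763 m/day.
Hydraulic gradient i = Δh / L = 0.275 / 478 = 0.0005753.
Darcy flux q = K · i = 0.09763 × 0.0005753 = 5.617e-05 m/day.
Seepage velocity v = q / n_e = 5.617e-05 / 0.17 = 0.0003304 m/day.
Travel time t = L / v = 478 / 0.0003304 = 1.447e+06 days = 3961 years.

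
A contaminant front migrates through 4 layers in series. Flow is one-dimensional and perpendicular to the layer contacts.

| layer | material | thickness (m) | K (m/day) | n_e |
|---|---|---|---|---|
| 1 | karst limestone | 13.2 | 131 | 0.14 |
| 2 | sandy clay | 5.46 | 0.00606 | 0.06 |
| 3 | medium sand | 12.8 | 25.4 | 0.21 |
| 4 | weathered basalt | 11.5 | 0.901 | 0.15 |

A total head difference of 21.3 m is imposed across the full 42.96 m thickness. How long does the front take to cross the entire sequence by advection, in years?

With flow normal to the layers, continuity requires the same specific discharge q through every layer.
Σ(b_i/K_i) = 13.2/131 + 5.46/0.00606 + 12.8/25.4 + 11.5/0.901 = 914.4 d.
q = Δh / Σ(b_i/K_i) = 21.3 / 914.4 = 0.02330 m/day.
In each layer the seepage velocity is v_i = q/n_i, so the layer transit time is t_i = b_i·n_i / q:
  layer 1 (karst limestone): t_1 = 13.2 × 0.14 / 0.02330 = 79.33 d
  layer 2 (sandy clay): t_2 = 5.46 × 0.06 / 0.02330 = 14.06 d
  layer 3 (medium sand): t_3 = 12.8 × 0.21 / 0.02330 = 115.4 d
  layer 4 (weathered basalt): t_4 = 11.5 × 0.15 / 0.02330 = 74.05 d
Total t = Σ t_i = 282.8 days = 0.7744 years.

0.774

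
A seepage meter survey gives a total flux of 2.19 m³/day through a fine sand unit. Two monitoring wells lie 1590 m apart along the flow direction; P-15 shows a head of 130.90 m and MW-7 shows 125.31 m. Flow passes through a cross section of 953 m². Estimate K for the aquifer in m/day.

Hydraulic gradient i = (130.90 − 125.31) / 1590 = 5.59 / 1590 = 0.003516.
From Q = K·A·i, K = Q / (A·i) = 2.19 / (953.0 × 0.003516) = 0.6536 m/day.

0.654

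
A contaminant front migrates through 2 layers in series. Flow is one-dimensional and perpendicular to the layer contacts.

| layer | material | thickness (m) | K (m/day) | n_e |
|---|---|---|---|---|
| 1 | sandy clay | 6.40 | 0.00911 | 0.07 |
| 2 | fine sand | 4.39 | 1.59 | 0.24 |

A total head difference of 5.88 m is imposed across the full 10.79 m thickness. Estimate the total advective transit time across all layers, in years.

0.493

With flow normal to the layers, continuity requires the same specific discharge q through every layer.
Σ(b_i/K_i) = 6.40/0.00911 + 4.39/1.59 = 705.3 d.
q = Δh / Σ(b_i/K_i) = 5.88 / 705.3 = 0.008337 m/day.
In each layer the seepage velocity is v_i = q/n_i, so the layer transit time is t_i = b_i·n_i / q:
  layer 1 (sandy clay): t_1 = 6.40 × 0.07 / 0.008337 = 53.74 d
  layer 2 (fine sand): t_2 = 4.39 × 0.24 / 0.008337 = 126.4 d
Total t = Σ t_i = 180.1 days = 0.4931 years.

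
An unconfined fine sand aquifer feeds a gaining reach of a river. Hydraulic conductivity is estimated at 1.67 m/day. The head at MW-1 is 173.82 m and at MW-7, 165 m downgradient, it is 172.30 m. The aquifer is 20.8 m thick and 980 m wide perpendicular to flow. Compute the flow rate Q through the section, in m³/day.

Cross-sectional area A = 980 × 20.8 = 20384 m².
Hydraulic gradient i = (173.82 − 172.30) / 165 = 1.52 / 165 = 0.009212.
Darcy's law: Q = K · A · i = 1.670 × 20384 × 0.009212 = 313.6 m³/day.

314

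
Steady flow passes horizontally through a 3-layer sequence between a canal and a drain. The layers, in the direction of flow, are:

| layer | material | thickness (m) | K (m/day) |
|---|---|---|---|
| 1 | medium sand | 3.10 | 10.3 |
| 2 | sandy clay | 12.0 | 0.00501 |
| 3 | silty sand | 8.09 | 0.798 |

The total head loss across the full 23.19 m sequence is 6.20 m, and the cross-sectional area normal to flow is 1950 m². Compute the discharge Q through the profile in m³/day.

Flow is perpendicular to layering, so the layers act in series and the equivalent K is the thickness-weighted harmonic mean.
Total thickness L = 3.10 + 12.0 + 8.09 = 23.19 m.
Σ(b_i/K_i) = 3.10/10.3 + 12.0/0.00501 + 8.09/0.798 = 2406 d.
K_eq = L / Σ(b_i/K_i) = 23.19 / 2406 = 0.009640 m/day.
Q = K_eq · A · (Δh/L) = 0.009640 × 1950 × (6.20/23.19) = 5.026 m³/day.

5.03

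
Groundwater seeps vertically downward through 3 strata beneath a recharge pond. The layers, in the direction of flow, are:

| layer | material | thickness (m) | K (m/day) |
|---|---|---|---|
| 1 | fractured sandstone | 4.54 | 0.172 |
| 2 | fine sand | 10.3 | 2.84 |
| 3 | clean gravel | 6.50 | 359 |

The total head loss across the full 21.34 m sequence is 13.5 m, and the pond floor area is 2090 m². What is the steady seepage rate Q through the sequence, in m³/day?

Flow is perpendicular to layering, so the layers act in series and the equivalent K is the thickness-weighted harmonic mean.
Total thickness L = 4.54 + 10.3 + 6.50 = 21.34 m.
Σ(b_i/K_i) = 4.54/0.172 + 10.3/2.84 + 6.50/359 = 30.04 d.
K_eq = L / Σ(b_i/K_i) = 21.34 / 30.04 = 0.7104 m/day.
Q = K_eq · A · (Δh/L) = 0.7104 × 2090 × (13.5/21.34) = 939.2 m³/day.

939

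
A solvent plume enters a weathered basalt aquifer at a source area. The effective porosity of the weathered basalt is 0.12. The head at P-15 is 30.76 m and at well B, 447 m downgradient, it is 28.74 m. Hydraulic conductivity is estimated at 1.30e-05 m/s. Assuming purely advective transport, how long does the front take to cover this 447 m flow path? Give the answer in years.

28.9

Convert K: 1.30e-05 m/s × 86400 = 1.123 m/day.
Hydraulic gradient i = (30.76 − 28.74) / 447 = 2.02 / 447 = 0.004519.
Darcy flux q = K · i = 1.123 × 0.004519 = 0.005076 m/day.
Seepage velocity v = q / n_e = 0.005076 / 0.12 = 0.04230 m/day.
Travel time t = L / v = 447 / 0.04230 = 10568 days = 28.93 years.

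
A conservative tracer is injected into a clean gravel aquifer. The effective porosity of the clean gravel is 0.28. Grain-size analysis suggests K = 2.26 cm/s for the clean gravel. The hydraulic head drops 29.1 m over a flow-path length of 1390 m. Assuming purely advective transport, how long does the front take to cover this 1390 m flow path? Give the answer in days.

9.52

Convert K: 2.26 cm/s × 864 = 1953 m/day.
Hydraulic gradient i = Δh / L = 29.1 / 1390 = 0.02094.
Darcy flux q = K · i = 1953 × 0.02094 = 40.88 m/day.
Seepage velocity v = q / n_e = 40.88 / 0.28 = 146.0 m/day.
Travel time t = L / v = 1390 / 146.0 = 9.521 days.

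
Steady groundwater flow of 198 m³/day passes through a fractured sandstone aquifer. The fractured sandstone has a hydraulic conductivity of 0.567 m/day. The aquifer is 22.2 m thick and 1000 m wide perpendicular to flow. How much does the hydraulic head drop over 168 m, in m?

2.64

Cross-sectional area A = 1000 × 22.2 = 22200 m².
From Q = K·A·i, i = Q / (K·A) = 198 / (0.5670 × 22200) = 0.01573.
Head loss Δh = i · L = 0.01573 × 168 = 2.643 m.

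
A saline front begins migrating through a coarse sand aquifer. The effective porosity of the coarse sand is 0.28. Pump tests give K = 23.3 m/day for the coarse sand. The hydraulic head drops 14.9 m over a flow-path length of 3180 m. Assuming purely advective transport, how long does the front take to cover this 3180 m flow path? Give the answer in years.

Hydraulic gradient i = Δh / L = 14.9 / 3180 = 0.004686.
Darcy flux q = K · i = 23.30 × 0.004686 = 0.1092 m/day.
Seepage velocity v = q / n_e = 0.1092 / 0.28 = 0.3899 m/day.
Travel time t = L / v = 3180 / 0.3899 = 8156 days = 22.33 years.

22.3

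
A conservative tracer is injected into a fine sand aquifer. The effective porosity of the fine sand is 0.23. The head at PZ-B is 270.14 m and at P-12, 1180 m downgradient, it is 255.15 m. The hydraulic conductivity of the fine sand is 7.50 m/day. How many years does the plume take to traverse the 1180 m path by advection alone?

Hydraulic gradient i = (270.14 − 255.15) / 1180 = 14.99 / 1180 = 0.01270.
Darcy flux q = K · i = 7.500 × 0.01270 = 0.09528 m/day.
Seepage velocity v = q / n_e = 0.09528 / 0.23 = 0.4142 m/day.
Travel time t = L / v = 1180 / 0.4142 = 2849 days = 7.799 years.

7.80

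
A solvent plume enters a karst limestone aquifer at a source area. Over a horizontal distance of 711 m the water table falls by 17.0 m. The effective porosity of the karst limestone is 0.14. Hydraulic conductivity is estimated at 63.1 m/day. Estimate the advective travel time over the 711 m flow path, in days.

66.0

Hydraulic gradient i = Δh / L = 17.0 / 711 = 0.02391.
Darcy flux q = K · i = 63.10 × 0.02391 = 1.509 m/day.
Seepage velocity v = q / n_e = 1.509 / 0.14 = 10.78 m/day.
Travel time t = L / v = 711 / 10.78 = 65.98 days.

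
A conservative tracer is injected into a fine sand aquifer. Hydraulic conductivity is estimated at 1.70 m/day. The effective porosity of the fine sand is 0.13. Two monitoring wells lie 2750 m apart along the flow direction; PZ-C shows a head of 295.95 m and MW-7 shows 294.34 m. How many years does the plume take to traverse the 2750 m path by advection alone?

983

Hydraulic gradient i = (295.95 − 294.34) / 2750 = 1.61 / 2750 = 0.0005855.
Darcy flux q = K · i = 1.700 × 0.0005855 = 0.0009953 m/day.
Seepage velocity v = q / n_e = 0.0009953 / 0.13 = 0.007656 m/day.
Travel time t = L / v = 2750 / 0.007656 = 3.592e+05 days = 983.4 years.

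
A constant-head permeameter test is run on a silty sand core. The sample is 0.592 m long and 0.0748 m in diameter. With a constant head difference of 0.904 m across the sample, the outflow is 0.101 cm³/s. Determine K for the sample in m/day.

Cross-sectional area A = π·(d/2)² = π × (0.0748/2)² = 0.004394 m².
Convert discharge: 0.101 cm³/s = 1.010e-07 m³/s.
Darcy's law rearranged: K = Q·L / (A·Δh) = 1.010e-07 × 0.592 / (0.004394 × 0.904) = 1.505e-05 m/s = 1.300 m/day.

1.30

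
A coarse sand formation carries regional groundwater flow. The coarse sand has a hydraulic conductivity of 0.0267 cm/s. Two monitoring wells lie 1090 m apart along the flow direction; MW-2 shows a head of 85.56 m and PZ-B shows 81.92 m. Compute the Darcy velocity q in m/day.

0.0770

Convert K: 0.0267 cm/s × 864 = 23.07 m/day.
Hydraulic gradient i = (85.56 − 81.92) / 1090 = 3.64 / 1090 = 0.003339.
Specific discharge q = K · i = 23.07 × 0.003339 = 0.07704 m/day.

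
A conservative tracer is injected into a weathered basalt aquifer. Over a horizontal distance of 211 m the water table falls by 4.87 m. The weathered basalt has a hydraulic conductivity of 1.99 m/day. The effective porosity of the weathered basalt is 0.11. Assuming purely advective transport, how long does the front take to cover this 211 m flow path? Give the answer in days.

505

Hydraulic gradient i = Δh / L = 4.87 / 211 = 0.02308.
Darcy flux q = K · i = 1.990 × 0.02308 = 0.04593 m/day.
Seepage velocity v = q / n_e = 0.04593 / 0.11 = 0.4175 m/day.
Travel time t = L / v = 211 / 0.4175 = 505.3 days.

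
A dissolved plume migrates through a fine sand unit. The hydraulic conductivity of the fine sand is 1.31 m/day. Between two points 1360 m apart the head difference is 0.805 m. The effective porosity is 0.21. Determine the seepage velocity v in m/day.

Hydraulic gradient i = Δh / L = 0.805 / 1360 = 0.0005919.
Darcy flux q = K · i = 1.310 × 0.0005919 = 0.0007754 m/day.
Seepage velocity v = q / n_e = 0.0007754 / 0.21 = 0.003692 m/day.

0.00369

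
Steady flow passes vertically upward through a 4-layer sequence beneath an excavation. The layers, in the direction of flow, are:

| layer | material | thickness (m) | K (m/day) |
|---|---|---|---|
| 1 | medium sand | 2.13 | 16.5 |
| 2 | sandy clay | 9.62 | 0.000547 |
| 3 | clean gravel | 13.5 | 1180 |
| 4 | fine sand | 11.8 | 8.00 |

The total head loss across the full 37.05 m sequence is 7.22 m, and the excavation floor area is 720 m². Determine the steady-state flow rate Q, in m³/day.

0.296

Flow is perpendicular to layering, so the layers act in series and the equivalent K is the thickness-weighted harmonic mean.
Total thickness L = 2.13 + 9.62 + 13.5 + 11.8 = 37.05 m.
Σ(b_i/K_i) = 2.13/16.5 + 9.62/0.000547 + 13.5/1180 + 11.8/8.00 = 17588 d.
K_eq = L / Σ(b_i/K_i) = 37.05 / 17588 = 0.002106 m/day.
Q = K_eq · A · (Δh/L) = 0.002106 × 720 × (7.22/37.05) = 0.2956 m³/day.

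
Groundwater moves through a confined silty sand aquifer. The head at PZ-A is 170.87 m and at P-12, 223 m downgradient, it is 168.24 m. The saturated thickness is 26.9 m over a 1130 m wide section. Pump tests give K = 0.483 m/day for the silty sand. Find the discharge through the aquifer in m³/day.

173

Cross-sectional area A = 1130 × 26.9 = 30397 m².
Hydraulic gradient i = (170.87 − 168.24) / 223 = 2.63 / 223 = 0.01179.
Darcy's law: Q = K · A · i = 0.4830 × 30397 × 0.01179 = 173.2 m³/day.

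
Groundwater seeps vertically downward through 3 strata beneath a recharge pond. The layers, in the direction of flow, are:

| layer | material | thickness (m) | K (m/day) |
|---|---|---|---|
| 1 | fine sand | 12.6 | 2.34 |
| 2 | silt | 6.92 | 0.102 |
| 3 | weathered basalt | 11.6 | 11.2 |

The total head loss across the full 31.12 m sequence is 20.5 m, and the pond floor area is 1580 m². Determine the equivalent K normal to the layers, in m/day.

Flow is perpendicular to layering, so the layers act in series and the equivalent K is the thickness-weighted harmonic mean.
Total thickness L = 12.6 + 6.92 + 11.6 = 31.12 m.
Σ(b_i/K_i) = 12.6/2.34 + 6.92/0.102 + 11.6/11.2 = 74.26 d.
K_eq = L / Σ(b_i/K_i) = 31.12 / 74.26 = 0.4190 m/day.

0.419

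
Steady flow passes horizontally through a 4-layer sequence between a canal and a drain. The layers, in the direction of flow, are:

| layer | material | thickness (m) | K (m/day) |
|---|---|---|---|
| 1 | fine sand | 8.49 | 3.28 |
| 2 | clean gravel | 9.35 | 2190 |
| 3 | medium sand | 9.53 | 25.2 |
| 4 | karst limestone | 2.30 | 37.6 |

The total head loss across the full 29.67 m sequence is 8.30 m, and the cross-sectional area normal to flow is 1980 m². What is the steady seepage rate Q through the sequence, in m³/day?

Flow is perpendicular to layering, so the layers act in series and the equivalent K is the thickness-weighted harmonic mean.
Total thickness L = 8.49 + 9.35 + 9.53 + 2.30 = 29.67 m.
Σ(b_i/K_i) = 8.49/3.28 + 9.35/2190 + 9.53/25.2 + 2.30/37.6 = 3.032 d.
K_eq = L / Σ(b_i/K_i) = 29.67 / 3.032 = 9.786 m/day.
Q = K_eq · A · (Δh/L) = 9.786 × 1980 × (8.30/29.67) = 5420 m³/day.

5420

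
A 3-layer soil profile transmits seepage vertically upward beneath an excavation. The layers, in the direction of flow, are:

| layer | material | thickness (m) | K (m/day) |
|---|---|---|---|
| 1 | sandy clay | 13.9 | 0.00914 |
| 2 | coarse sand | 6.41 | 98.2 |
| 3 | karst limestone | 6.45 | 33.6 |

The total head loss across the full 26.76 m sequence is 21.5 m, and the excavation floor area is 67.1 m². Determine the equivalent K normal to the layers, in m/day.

Flow is perpendicular to layering, so the layers act in series and the equivalent K is the thickness-weighted harmonic mean.
Total thickness L = 13.9 + 6.41 + 6.45 = 26.76 m.
Σ(b_i/K_i) = 13.9/0.00914 + 6.41/98.2 + 6.45/33.6 = 1521 d.
K_eq = L / Σ(b_i/K_i) = 26.76 / 1521 = 0.01759 m/day.

0.0176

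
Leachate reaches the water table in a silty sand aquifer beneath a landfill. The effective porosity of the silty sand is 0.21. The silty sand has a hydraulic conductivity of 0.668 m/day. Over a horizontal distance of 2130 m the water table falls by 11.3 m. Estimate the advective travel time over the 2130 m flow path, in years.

Hydraulic gradient i = Δh / L = 11.3 / 2130 = 0.005305.
Darcy flux q = K · i = 0.6680 × 0.005305 = 0.003544 m/day.
Seepage velocity v = q / n_e = 0.003544 / 0.21 = 0.01688 m/day.
Travel time t = L / v = 2130 / 0.01688 = 1.262e+05 days = 345.6 years.

346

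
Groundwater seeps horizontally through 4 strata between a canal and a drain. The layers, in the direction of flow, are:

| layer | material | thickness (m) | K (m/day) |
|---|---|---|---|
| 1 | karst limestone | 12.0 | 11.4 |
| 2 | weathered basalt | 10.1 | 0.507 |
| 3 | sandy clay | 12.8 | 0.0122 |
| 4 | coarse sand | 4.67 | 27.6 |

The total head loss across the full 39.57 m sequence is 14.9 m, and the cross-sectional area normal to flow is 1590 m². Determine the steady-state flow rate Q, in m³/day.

22.1

Flow is perpendicular to layering, so the layers act in series and the equivalent K is the thickness-weighted harmonic mean.
Total thickness L = 12.0 + 10.1 + 12.8 + 4.67 = 39.57 m.
Σ(b_i/K_i) = 12.0/11.4 + 10.1/0.507 + 12.8/0.0122 + 4.67/27.6 = 1070 d.
K_eq = L / Σ(b_i/K_i) = 39.57 / 1070 = 0.03697 m/day.
Q = K_eq · A · (Δh/L) = 0.03697 × 1590 × (14.9/39.57) = 22.13 m³/day.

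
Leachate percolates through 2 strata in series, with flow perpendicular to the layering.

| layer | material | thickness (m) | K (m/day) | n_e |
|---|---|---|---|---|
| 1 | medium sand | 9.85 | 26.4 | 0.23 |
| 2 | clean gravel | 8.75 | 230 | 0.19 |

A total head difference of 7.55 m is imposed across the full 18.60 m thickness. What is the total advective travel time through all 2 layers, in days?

0.214

With flow normal to the layers, continuity requires the same specific discharge q through every layer.
Σ(b_i/K_i) = 9.85/26.4 + 8.75/230 = 0.4111 d.
q = Δh / Σ(b_i/K_i) = 7.55 / 0.4111 = 18.36 m/day.
In each layer the seepage velocity is v_i = q/n_i, so the layer transit time is t_i = b_i·n_i / q:
  layer 1 (medium sand): t_1 = 9.85 × 0.23 / 18.36 = 0.1234 d
  layer 2 (clean gravel): t_2 = 8.75 × 0.19 / 18.36 = 0.09053 d
Total t = Σ t_i = 0.2139 days.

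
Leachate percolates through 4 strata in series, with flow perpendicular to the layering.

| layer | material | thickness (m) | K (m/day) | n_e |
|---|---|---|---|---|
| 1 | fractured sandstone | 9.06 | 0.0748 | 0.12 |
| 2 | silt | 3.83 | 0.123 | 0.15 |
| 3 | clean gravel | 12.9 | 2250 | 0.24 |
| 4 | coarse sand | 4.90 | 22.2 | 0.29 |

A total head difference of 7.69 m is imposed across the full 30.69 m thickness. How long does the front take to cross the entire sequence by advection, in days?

With flow normal to the layers, continuity requires the same specific discharge q through every layer.
Σ(b_i/K_i) = 9.06/0.0748 + 3.83/0.123 + 12.9/2250 + 4.90/22.2 = 152.5 d.
q = Δh / Σ(b_i/K_i) = 7.69 / 152.5 = 0.05043 m/day.
In each layer the seepage velocity is v_i = q/n_i, so the layer transit time is t_i = b_i·n_i / q:
  layer 1 (fractured sandstone): t_1 = 9.06 × 0.12 / 0.05043 = 21.56 d
  layer 2 (silt): t_2 = 3.83 × 0.15 / 0.05043 = 11.39 d
  layer 3 (clean gravel): t_3 = 12.9 × 0.24 / 0.05043 = 61.39 d
  layer 4 (coarse sand): t_4 = 4.90 × 0.29 / 0.05043 = 28.18 d
Total t = Σ t_i = 122.5 days.

123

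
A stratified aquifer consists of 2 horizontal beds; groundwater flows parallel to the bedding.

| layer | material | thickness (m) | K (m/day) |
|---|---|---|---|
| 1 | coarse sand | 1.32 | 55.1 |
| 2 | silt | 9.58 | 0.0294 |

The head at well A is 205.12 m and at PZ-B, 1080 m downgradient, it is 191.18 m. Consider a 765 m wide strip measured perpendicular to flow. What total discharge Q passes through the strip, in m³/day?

Flow is parallel to layering, so each bed carries its own Darcy discharge and the transmissivities add.
Σ(K_i·b_i) = 55.1×1.32 + 0.0294×9.58 = 73.01 m²/day.
Hydraulic gradient i = (205.12 − 191.18) / 1080 = 13.94 / 1080 = 0.01291.
Q = Σ(K_i·b_i) · W · i = 73.01 × 765 × 0.01291 = 720.9 m³/day.

721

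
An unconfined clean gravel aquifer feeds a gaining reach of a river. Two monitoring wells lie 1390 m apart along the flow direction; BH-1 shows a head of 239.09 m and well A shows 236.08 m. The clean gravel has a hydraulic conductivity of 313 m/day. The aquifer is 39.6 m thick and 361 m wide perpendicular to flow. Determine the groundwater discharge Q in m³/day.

Cross-sectional area A = 361 × 39.6 = 14296 m².
Hydraulic gradient i = (239.09 − 236.08) / 1390 = 3.01 / 1390 = 0.002165.
Darcy's law: Q = K · A · i = 313.0 × 14296 × 0.002165 = 9689 m³/day.

9690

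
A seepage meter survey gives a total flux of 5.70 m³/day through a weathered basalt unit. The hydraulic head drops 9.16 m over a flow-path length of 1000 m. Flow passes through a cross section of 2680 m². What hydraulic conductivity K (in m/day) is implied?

Hydraulic gradient i = Δh / L = 9.16 / 1000 = 0.009160.
From Q = K·A·i, K = Q / (A·i) = 5.70 / (2680 × 0.009160) = 0.2322 m/day.

0.232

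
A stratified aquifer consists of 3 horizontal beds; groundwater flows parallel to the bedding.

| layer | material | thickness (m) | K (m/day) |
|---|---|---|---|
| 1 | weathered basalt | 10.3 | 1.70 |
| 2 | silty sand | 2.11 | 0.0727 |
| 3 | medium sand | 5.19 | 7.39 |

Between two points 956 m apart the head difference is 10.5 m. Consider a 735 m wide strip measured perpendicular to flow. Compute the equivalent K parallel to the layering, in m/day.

Flow is parallel to layering, so each bed carries its own Darcy discharge and the transmissivities add.
Σ(K_i·b_i) = 1.70×10.3 + 0.0727×2.11 + 7.39×5.19 = 56.02 m²/day.
Total thickness b = 17.60 m, so K_eq = Σ(K_i·b_i)/b = 3.183 m/day.

3.18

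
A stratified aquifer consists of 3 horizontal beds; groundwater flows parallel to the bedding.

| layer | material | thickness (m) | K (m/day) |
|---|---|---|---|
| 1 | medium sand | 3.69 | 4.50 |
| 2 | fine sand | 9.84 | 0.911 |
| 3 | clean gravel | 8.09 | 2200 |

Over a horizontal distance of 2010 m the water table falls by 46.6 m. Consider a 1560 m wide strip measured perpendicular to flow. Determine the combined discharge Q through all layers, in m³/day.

Flow is parallel to layering, so each bed carries its own Darcy discharge and the transmissivities add.
Σ(K_i·b_i) = 4.50×3.69 + 0.911×9.84 + 2200×8.09 = 17824 m²/day.
Hydraulic gradient i = Δh / L = 46.6 / 2010 = 0.02318.
Q = Σ(K_i·b_i) · W · i = 17824 × 1560 × 0.02318 = 6.446e+05 m³/day.

645000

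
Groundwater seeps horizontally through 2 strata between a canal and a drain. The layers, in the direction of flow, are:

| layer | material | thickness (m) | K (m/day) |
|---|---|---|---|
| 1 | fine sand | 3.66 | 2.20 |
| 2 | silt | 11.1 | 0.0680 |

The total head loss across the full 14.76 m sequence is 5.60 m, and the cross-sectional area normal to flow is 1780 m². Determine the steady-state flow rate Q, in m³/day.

60.4

Flow is perpendicular to layering, so the layers act in series and the equivalent K is the thickness-weighted harmonic mean.
Total thickness L = 3.66 + 11.1 = 14.76 m.
Σ(b_i/K_i) = 3.66/2.20 + 11.1/0.0680 = 164.9 d.
K_eq = L / Σ(b_i/K_i) = 14.76 / 164.9 = 0.08951 m/day.
Q = K_eq · A · (Δh/L) = 0.08951 × 1780 × (5.60/14.76) = 60.45 m³/day.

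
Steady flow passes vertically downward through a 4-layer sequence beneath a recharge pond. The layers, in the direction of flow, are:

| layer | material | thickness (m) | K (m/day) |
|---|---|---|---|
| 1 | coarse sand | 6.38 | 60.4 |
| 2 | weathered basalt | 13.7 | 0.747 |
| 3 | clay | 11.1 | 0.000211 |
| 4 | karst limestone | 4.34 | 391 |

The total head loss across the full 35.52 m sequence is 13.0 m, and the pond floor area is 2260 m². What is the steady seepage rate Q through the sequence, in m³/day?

Flow is perpendicular to layering, so the layers act in series and the equivalent K is the thickness-weighted harmonic mean.
Total thickness L = 6.38 + 13.7 + 11.1 + 4.34 = 35.52 m.
Σ(b_i/K_i) = 6.38/60.4 + 13.7/0.747 + 11.1/0.000211 + 4.34/391 = 52625 d.
K_eq = L / Σ(b_i/K_i) = 35.52 / 52625 = 0.0006750 m/day.
Q = K_eq · A · (Δh/L) = 0.0006750 × 2260 × (13.0/35.52) = 0.5583 m³/day.

0.558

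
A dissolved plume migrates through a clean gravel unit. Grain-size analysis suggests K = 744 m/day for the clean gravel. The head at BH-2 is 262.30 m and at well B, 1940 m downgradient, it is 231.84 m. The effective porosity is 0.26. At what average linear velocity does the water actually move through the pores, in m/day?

Hydraulic gradient i = (262.30 − 231.84) / 1940 = 30.46 / 1940 = 0.01570.
Darcy flux q = K · i = 744.0 × 0.01570 = 11.68 m/day.
Seepage velocity v = q / n_e = 11.68 / 0.26 = 44.93 m/day.

44.9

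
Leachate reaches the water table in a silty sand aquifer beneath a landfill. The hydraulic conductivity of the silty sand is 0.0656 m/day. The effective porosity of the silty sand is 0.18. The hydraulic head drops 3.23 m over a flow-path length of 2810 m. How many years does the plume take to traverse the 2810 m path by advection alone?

18400

Hydraulic gradient i = Δh / L = 3.23 / 2810 = 0.001149.
Darcy flux q = K · i = 0.06560 × 0.001149 = 7.540e-05 m/day.
Seepage velocity v = q / n_e = 7.540e-05 / 0.18 = 0.0004189 m/day.
Travel time t = L / v = 2810 / 0.0004189 = 6.708e+06 days = 18365 years.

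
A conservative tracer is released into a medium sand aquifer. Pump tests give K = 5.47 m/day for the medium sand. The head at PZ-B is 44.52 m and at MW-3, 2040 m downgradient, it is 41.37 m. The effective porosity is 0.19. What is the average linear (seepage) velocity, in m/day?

Hydraulic gradient i = (44.52 − 41.37) / 2040 = 3.15 / 2040 = 0.001544.
Darcy flux q = K · i = 5.470 × 0.001544 = 0.008446 m/day.
Seepage velocity v = q / n_e = 0.008446 / 0.19 = 0.04445 m/day.

0.0445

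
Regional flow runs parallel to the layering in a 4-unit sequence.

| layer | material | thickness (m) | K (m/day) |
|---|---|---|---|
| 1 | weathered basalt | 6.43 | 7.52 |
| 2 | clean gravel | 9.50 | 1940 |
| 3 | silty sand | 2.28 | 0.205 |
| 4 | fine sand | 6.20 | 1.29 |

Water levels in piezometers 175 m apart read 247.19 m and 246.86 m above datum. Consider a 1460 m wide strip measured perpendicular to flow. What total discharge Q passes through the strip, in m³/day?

50900

Flow is parallel to layering, so each bed carries its own Darcy discharge and the transmissivities add.
Σ(K_i·b_i) = 7.52×6.43 + 1940×9.50 + 0.205×2.28 + 1.29×6.20 = 18487 m²/day.
Hydraulic gradient i = (247.19 − 246.86) / 175 = 0.33 / 175 = 0.001886.
Q = Σ(K_i·b_i) · W · i = 18487 × 1460 × 0.001886 = 50897 m³/day.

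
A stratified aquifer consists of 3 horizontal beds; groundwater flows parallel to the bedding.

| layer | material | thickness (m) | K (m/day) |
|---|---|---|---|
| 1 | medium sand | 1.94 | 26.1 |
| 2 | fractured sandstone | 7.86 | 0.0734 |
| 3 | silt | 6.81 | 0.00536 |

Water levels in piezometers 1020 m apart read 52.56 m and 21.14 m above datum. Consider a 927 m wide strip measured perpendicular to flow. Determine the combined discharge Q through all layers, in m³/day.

1460

Flow is parallel to layering, so each bed carries its own Darcy discharge and the transmissivities add.
Σ(K_i·b_i) = 26.1×1.94 + 0.0734×7.86 + 0.00536×6.81 = 51.25 m²/day.
Hydraulic gradient i = (52.56 − 21.14) / 1020 = 31.42 / 1020 = 0.03080.
Q = Σ(K_i·b_i) · W · i = 51.25 × 927 × 0.03080 = 1463 m³/day.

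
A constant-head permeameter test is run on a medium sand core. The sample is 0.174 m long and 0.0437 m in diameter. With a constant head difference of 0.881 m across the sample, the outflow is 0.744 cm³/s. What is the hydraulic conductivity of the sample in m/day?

Cross-sectional area A = π·(d/2)² = π × (0.0437/2)² = 0.001500 m².
Convert discharge: 0.744 cm³/s = 7.440e-07 m³/s.
Darcy's law rearranged: K = Q·L / (A·Δh) = 7.440e-07 × 0.174 / (0.001500 × 0.881) = 9.797e-05 m/s = 8.465 m/day.

8.46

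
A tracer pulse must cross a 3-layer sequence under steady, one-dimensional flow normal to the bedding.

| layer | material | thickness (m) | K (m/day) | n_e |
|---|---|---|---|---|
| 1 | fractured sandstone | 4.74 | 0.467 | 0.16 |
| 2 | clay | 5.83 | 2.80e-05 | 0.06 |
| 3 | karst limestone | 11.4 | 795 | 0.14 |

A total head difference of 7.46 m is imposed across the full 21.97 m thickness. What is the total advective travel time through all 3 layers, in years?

207

With flow normal to the layers, continuity requires the same specific discharge q through every layer.
Σ(b_i/K_i) = 4.74/0.467 + 5.83/2.80e-05 + 11.4/795 = 2.082e+05 d.
q = Δh / Σ(b_i/K_i) = 7.46 / 2.082e+05 = 3.583e-05 m/day.
In each layer the seepage velocity is v_i = q/n_i, so the layer transit time is t_i = b_i·n_i / q:
  layer 1 (fractured sandstone): t_1 = 4.74 × 0.16 / 3.583e-05 = 21169 d
  layer 2 (clay): t_2 = 5.83 × 0.06 / 3.583e-05 = 9764 d
  layer 3 (karst limestone): t_3 = 11.4 × 0.14 / 3.583e-05 = 44548 d
Total t = Σ t_i = 75480 days = 206.7 years.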